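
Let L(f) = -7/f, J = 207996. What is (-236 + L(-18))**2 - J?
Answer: -49404623/324 ≈ -1.5248e+5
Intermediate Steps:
(-236 + L(-18))**2 - J = (-236 - 7/(-18))**2 - 1*207996 = (-236 - 7*(-1/18))**2 - 207996 = (-236 + 7/18)**2 - 207996 = (-4241/18)**2 - 207996 = 17986081/324 - 207996 = -49404623/324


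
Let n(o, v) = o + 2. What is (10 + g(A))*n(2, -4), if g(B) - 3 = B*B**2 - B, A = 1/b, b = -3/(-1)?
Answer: 1372/27 ≈ 50.815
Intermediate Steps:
b = 3 (b = -3*(-1) = 3)
A = 1/3 ≈ 0.33333
n(o, v) = 2 + o
g(B) = 3 + B**3 - B (g(B) = 3 + (B*B**2 - B) = 3 + (B**3 - B) = 3 + B**3 - B)
(10 + g(A))*n(2, -4) = (10 + (3 + (1/3)**3 - 1*1/3))*(2 + 2) = (10 + (3 + 1/27 - 1/3))*4 = (10 + 73/27)*4 = (343/27)*4 = 1372/27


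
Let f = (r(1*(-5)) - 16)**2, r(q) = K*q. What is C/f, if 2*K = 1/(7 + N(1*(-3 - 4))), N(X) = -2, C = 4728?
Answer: 6304/363 ≈ 17.366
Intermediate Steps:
K = 1/10 (K = 1/(2*(7 - 2)) = (1/2)/5 = (1/2)*(1/5) = 1/10 ≈ 0.10000)
r(q) = q/10
f = 1089/4 (f = ((1*(-5))/10 - 16)**2 = ((1/10)*(-5) - 16)**2 = (-1/2 - 16)**2 = (-33/2)**2 = 1089/4 ≈ 272.25)
C/f = 4728/(1089/4) = 4728*(4/1089) = 6304/363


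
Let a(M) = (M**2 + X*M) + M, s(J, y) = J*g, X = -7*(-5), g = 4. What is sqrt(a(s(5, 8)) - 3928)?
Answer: 6*I*sqrt(78) ≈ 52.991*I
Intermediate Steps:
X = 35
s(J, y) = 4*J (s(J, y) = J*4 = 4*J)
a(M) = M**2 + 36*M (a(M) = (M**2 + 35*M) + M = M**2 + 36*M)
sqrt(a(s(5, 8)) - 3928) = sqrt((4*5)*(36 + 4*5) - 3928) = sqrt(20*(36 + 20) - 3928) = sqrt(20*56 - 3928) = sqrt(1120 - 3928) = sqrt(-2808) = 6*I*sqrt(78)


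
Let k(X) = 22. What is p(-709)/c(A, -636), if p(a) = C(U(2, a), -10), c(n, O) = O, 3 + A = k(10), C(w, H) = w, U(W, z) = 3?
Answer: -1/212 ≈ -0.0047170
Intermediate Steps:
A = 19 (A = -3 + 22 = 19)
p(a) = 3
p(-709)/c(A, -636) = 3/(-636) = 3*(-1/636) = -1/212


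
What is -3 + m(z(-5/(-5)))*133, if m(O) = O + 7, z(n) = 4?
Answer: 1460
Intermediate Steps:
m(O) = 7 + O
-3 + m(z(-5/(-5)))*133 = -3 + (7 + 4)*133 = -3 + 11*133 = -3 + 1463 = 1460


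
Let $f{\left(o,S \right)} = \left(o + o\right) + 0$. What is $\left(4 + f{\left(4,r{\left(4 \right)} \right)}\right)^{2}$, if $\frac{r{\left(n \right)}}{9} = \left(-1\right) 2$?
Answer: $144$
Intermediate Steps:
$r{\left(n \right)} = -18$ ($r{\left(n \right)} = 9 \left(\left(-1\right) 2\right) = 9 \left(-2\right) = -18$)
$f{\left(o,S \right)} = 2 o$ ($f{\left(o,S \right)} = 2 o + 0 = 2 o$)
$\left(4 + f{\left(4,r{\left(4 \right)} \right)}\right)^{2} = \left(4 + 2 \cdot 4\right)^{2} = \left(4 + 8\right)^{2} = 12^{2} = 144$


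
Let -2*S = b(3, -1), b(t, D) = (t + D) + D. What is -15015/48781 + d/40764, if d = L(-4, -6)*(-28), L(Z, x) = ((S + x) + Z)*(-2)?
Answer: -53396224/165709057 ≈ -0.32223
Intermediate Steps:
b(t, D) = t + 2*D (b(t, D) = (D + t) + D = t + 2*D)
S = -½ (S = -(3 + 2*(-1))/2 = -(3 - 2)/2 = -½*1 = -½ ≈ -0.50000)
L(Z, x) = 1 - 2*Z - 2*x (L(Z, x) = ((-½ + x) + Z)*(-2) = (-½ + Z + x)*(-2) = 1 - 2*Z - 2*x)
d = -588 (d = (1 - 2*(-4) - 2*(-6))*(-28) = (1 + 8 + 12)*(-28) = 21*(-28) = -588)
-15015/48781 + d/40764 = -15015/48781 - 588/40764 = -15015*1/48781 - 588*1/40764 = -15015/48781 - 49/3397 = -53396224/165709057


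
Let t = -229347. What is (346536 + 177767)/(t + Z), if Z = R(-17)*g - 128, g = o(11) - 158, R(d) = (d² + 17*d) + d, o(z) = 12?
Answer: -40331/17461 ≈ -2.3098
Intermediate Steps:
R(d) = d² + 18*d
g = -146 (g = 12 - 158 = -146)
Z = 2354 (Z = -17*(18 - 17)*(-146) - 128 = -17*1*(-146) - 128 = -17*(-146) - 128 = 2482 - 128 = 2354)
(346536 + 177767)/(t + Z) = (346536 + 177767)/(-229347 + 2354) = 524303/(-226993) = 524303*(-1/226993) = -40331/17461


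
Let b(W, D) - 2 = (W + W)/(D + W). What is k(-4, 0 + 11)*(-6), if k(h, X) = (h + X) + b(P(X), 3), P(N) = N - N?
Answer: -54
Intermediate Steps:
P(N) = 0
b(W, D) = 2 + 2*W/(D + W) (b(W, D) = 2 + (W + W)/(D + W) = 2 + (2*W)/(D + W) = 2 + 2*W/(D + W))
k(h, X) = 2 + X + h (k(h, X) = (h + X) + 2*(3 + 2*0)/(3 + 0) = (X + h) + 2*(3 + 0)/3 = (X + h) + 2*(⅓)*3 = (X + h) + 2 = 2 + X + h)
k(-4, 0 + 11)*(-6) = (2 + (0 + 11) - 4)*(-6) = (2 + 11 - 4)*(-6) = 9*(-6) = -54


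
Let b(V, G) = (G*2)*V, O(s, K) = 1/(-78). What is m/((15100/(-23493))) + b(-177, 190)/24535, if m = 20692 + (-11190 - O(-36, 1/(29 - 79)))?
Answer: -28485511546769/1926488200 ≈ -14786.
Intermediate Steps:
O(s, K) = -1/78
m = 741157/78 (m = 20692 + (-11190 - 1*(-1/78)) = 20692 + (-11190 + 1/78) = 20692 - 872819/78 = 741157/78 ≈ 9502.0)
b(V, G) = 2*G*V (b(V, G) = (2*G)*V = 2*G*V)
m/((15100/(-23493))) + b(-177, 190)/24535 = 741157/(78*((15100/(-23493)))) + (2*190*(-177))/24535 = 741157/(78*((15100*(-1/23493)))) - 67260*1/24535 = 741157/(78*(-15100/23493)) - 13452/4907 = (741157/78)*(-23493/15100) - 13452/4907 = -5804000467/392600 - 13452/4907 = -28485511546769/1926488200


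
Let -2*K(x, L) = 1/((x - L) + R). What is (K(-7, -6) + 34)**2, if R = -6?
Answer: 227529/196 ≈ 1160.9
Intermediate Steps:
K(x, L) = -1/(2*(-6 + x - L)) (K(x, L) = -1/(2*((x - L) - 6)) = -1/(2*(-6 + x - L)))
(K(-7, -6) + 34)**2 = (1/(2*(6 - 6 - 1*(-7))) + 34)**2 = (1/(2*(6 - 6 + 7)) + 34)**2 = ((1/2)/7 + 34)**2 = ((1/2)*(1/7) + 34)**2 = (1/14 + 34)**2 = (477/14)**2 = 227529/196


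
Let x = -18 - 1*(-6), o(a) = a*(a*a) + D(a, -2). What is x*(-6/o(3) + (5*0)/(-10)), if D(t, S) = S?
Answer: 72/25 ≈ 2.8800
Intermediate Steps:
o(a) = -2 + a³ (o(a) = a*(a*a) - 2 = a*a² - 2 = a³ - 2 = -2 + a³)
x = -12 (x = -18 + 6 = -12)
x*(-6/o(3) + (5*0)/(-10)) = -12*(-6/(-2 + 3³) + (5*0)/(-10)) = -12*(-6/(-2 + 27) + 0*(-⅒)) = -12*(-6/25 + 0) = -12*(-6/25) = 72/25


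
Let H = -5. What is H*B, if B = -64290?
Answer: 321450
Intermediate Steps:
H*B = -5*(-64290) = 321450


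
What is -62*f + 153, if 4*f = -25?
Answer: 1081/2 ≈ 540.50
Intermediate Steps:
f = -25/4 (f = (1/4)*(-25) = -25/4 ≈ -6.2500)
-62*f + 153 = -62*(-25/4) + 153 = 775/2 + 153 = 1081/2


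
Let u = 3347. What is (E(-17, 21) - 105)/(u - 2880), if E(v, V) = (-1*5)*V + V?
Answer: -189/467 ≈ -0.40471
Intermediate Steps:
E(v, V) = -4*V (E(v, V) = -5*V + V = -4*V)
(E(-17, 21) - 105)/(u - 2880) = (-4*21 - 105)/(3347 - 2880) = (-84 - 105)/467 = -189*1/467 = -189/467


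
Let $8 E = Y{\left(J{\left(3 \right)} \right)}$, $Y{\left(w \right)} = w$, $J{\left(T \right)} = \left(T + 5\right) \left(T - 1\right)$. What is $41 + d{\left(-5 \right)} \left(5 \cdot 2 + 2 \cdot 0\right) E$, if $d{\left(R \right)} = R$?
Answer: $-59$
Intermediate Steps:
$J{\left(T \right)} = \left(-1 + T\right) \left(5 + T\right)$ ($J{\left(T \right)} = \left(5 + T\right) \left(-1 + T\right) = \left(-1 + T\right) \left(5 + T\right)$)
$E = 2$ ($E = \frac{-5 + 3^{2} + 4 \cdot 3}{8} = \frac{-5 + 9 + 12}{8} = \frac{1}{8} \cdot 16 = 2$)
$41 + d{\left(-5 \right)} \left(5 \cdot 2 + 2 \cdot 0\right) E = 41 - 5 \left(5 \cdot 2 + 2 \cdot 0\right) 2 = 41 - 5 \left(10 + 0\right) 2 = 41 - 5 \cdot 10 \cdot 2 = 41 - 100 = -59$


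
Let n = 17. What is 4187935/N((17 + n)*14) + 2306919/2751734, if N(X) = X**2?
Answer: 6023387804317/311738441392 ≈ 19.322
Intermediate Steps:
4187935/N((17 + n)*14) + 2306919/2751734 = 4187935/(((17 + 17)*14)**2) + 2306919/2751734 = 4187935/((34*14)**2) + 2306919*(1/2751734) = 4187935/(476**2) + 2306919/2751734 = 4187935/226576 + 2306919/2751734 = 6023387804317/311738441392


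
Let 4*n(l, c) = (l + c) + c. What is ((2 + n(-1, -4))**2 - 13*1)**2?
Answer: 42849/256 ≈ 167.38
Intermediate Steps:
n(l, c) = c/2 + l/4 (n(l, c) = ((l + c) + c)/4 = ((c + l) + c)/4 = (l + 2*c)/4 = c/2 + l/4)
((2 + n(-1, -4))**2 - 13*1)**2 = ((2 + ((1/2)*(-4) + (1/4)*(-1)))**2 - 13*1)**2 = ((2 + (-2 - 1/4))**2 - 13)**2 = ((2 - 9/4)**2 - 13)**2 = ((-1/4)**2 - 13)**2 = (1/16 - 13)**2 = (-207/16)**2 = 42849/256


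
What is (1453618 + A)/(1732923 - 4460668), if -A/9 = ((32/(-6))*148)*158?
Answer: -515210/545549 ≈ -0.94439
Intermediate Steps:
A = 1122432 (A = -9*(32/(-6))*148*158 = -9*(32*(-1/6))*148*158 = -9*(-16/3*148)*158 = -(-7104)*158 = -9*(-374144/3) = 1122432)
(1453618 + A)/(1732923 - 4460668) = (1453618 + 1122432)/(1732923 - 4460668) = 2576050/(-2727745) = 2576050*(-1/2727745) = -515210/545549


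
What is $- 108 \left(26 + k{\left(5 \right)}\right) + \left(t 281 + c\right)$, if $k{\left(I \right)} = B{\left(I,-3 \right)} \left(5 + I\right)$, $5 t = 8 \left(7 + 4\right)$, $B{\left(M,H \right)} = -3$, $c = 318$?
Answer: $\frac{28478}{5} \approx 5695.6$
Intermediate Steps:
$t = \frac{88}{5}$ ($t = \frac{8 \left(7 + 4\right)}{5} = \frac{8 \cdot 11}{5} = \frac{1}{5} \cdot 88 = \frac{88}{5} \approx 17.6$)
$k{\left(I \right)} = -15 - 3 I$ ($k{\left(I \right)} = - 3 \left(5 + I\right) = -15 - 3 I$)
$- 108 \left(26 + k{\left(5 \right)}\right) + \left(t 281 + c\right) = - 108 \left(26 - 30\right) + \left(\frac{88}{5} \cdot 281 + 318\right) = - 108 \left(26 - 30\right) + \left(\frac{24728}{5} + 318\right) = - 108 \left(26 - 30\right) + \frac{26318}{5} = \left(-108\right) \left(-4\right) + \frac{26318}{5} = 432 + \frac{26318}{5} = \frac{28478}{5}$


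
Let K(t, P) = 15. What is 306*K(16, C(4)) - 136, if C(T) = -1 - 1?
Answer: 4454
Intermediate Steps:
C(T) = -2
306*K(16, C(4)) - 136 = 306*15 - 136 = 4590 - 136 = 4454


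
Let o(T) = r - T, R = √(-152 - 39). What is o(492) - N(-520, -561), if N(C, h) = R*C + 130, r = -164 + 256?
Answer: -530 + 520*I*√191 ≈ -530.0 + 7186.5*I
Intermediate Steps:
R = I*√191 (R = √(-191) = I*√191 ≈ 13.82*I)
r = 92
N(C, h) = 130 + I*C*√191 (N(C, h) = (I*√191)*C + 130 = I*C*√191 + 130 = 130 + I*C*√191)
o(T) = 92 - T
o(492) - N(-520, -561) = (92 - 1*492) - (130 + I*(-520)*√191) = (92 - 492) - (130 - 520*I*√191) = -400 + (-130 + 520*I*√191) = -530 + 520*I*√191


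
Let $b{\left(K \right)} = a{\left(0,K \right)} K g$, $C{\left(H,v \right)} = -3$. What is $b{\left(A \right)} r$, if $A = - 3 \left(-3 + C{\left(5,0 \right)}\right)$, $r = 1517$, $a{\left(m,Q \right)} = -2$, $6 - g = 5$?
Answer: $-54612$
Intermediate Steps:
$g = 1$ ($g = 6 - 5 = 1$)
$A = 18$ ($A = - 3 \left(-3 - 3\right) = \left(-3\right) \left(-6\right) = 18$)
$b{\left(K \right)} = - 2 K$ ($b{\left(K \right)} = - 2 K 1 = - 2 K$)
$b{\left(A \right)} r = \left(-2\right) 18 \cdot 1517 = \left(-36\right) 1517 = -54612$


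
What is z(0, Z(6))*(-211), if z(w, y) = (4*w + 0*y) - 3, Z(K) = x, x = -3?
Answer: 633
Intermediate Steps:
Z(K) = -3
z(w, y) = -3 + 4*w (z(w, y) = (4*w + 0) - 3 = 4*w - 3 = -3 + 4*w)
z(0, Z(6))*(-211) = (-3 + 4*0)*(-211) = (-3 + 0)*(-211) = -3*(-211) = 633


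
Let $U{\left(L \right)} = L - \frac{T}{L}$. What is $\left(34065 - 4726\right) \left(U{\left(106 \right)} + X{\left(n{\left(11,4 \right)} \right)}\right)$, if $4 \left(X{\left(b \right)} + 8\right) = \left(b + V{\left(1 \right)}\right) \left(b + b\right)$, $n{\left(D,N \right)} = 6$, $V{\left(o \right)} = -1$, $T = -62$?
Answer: $\frac{176620780}{53} \approx 3.3325 \cdot 10^{6}$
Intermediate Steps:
$U{\left(L \right)} = L + \frac{62}{L}$ ($U{\left(L \right)} = L - - \frac{62}{L} = L + \frac{62}{L}$)
$X{\left(b \right)} = -8 + \frac{b \left(-1 + b\right)}{2}$ ($X{\left(b \right)} = -8 + \frac{\left(b - 1\right) \left(b + b\right)}{4} = -8 + \frac{\left(-1 + b\right) 2 b}{4} = -8 + \frac{2 b \left(-1 + b\right)}{4} = -8 + \frac{b \left(-1 + b\right)}{2}$)
$\left(34065 - 4726\right) \left(U{\left(106 \right)} + X{\left(n{\left(11,4 \right)} \right)}\right) = \left(34065 - 4726\right) \left(\left(106 + \frac{62}{106}\right) - \left(11 - 18\right)\right) = 29339 \left(\left(106 + 62 \cdot \frac{1}{106}\right) - -7\right) = 29339 \left(\left(106 + \frac{31}{53}\right) - -7\right) = 29339 \left(\frac{5649}{53} + 7\right) = 29339 \cdot \frac{6020}{53} = \frac{176620780}{53}$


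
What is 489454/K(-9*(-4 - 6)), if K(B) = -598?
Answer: -244727/299 ≈ -818.49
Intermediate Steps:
489454/K(-9*(-4 - 6)) = 489454/(-598) = 489454*(-1/598) = -244727/299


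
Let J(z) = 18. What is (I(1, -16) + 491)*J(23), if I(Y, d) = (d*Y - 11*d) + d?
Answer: 11430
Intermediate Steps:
I(Y, d) = -10*d + Y*d (I(Y, d) = (Y*d - 11*d) + d = (-11*d + Y*d) + d = -10*d + Y*d)
(I(1, -16) + 491)*J(23) = (-16*(-10 + 1) + 491)*18 = (-16*(-9) + 491)*18 = (144 + 491)*18 = 635*18 = 11430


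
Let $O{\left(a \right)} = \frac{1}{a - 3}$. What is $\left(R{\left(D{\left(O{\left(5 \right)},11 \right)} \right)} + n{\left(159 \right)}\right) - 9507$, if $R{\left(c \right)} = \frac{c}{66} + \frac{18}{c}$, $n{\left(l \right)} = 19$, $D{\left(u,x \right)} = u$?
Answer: $- \frac{1247663}{132} \approx -9452.0$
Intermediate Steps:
$O{\left(a \right)} = \frac{1}{-3 + a}$
$R{\left(c \right)} = \frac{18}{c} + \frac{c}{66}$ ($R{\left(c \right)} = c \frac{1}{66} + \frac{18}{c} = \frac{c}{66} + \frac{18}{c} = \frac{18}{c} + \frac{c}{66}$)
$\left(R{\left(D{\left(O{\left(5 \right)},11 \right)} \right)} + n{\left(159 \right)}\right) - 9507 = \left(\left(\frac{18}{\frac{1}{-3 + 5}} + \frac{1}{66 \left(-3 + 5\right)}\right) + 19\right) - 9507 = \left(\left(\frac{18}{\frac{1}{2}} + \frac{1}{66 \cdot 2}\right) + 19\right) - 9507 = \left(\left(18 \frac{1}{\frac{1}{2}} + \frac{1}{66} \cdot \frac{1}{2}\right) + 19\right) - 9507 = \left(\left(18 \cdot 2 + \frac{1}{132}\right) + 19\right) - 9507 = \left(\left(36 + \frac{1}{132}\right) + 19\right) - 9507 = \left(\frac{4753}{132} + 19\right) - 9507 = \frac{7261}{132} - 9507 = - \frac{1247663}{132}$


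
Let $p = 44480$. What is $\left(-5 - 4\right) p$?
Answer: $-400320$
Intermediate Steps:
$\left(-5 - 4\right) p = \left(-5 - 4\right) 44480 = \left(-9\right) 44480 = -400320$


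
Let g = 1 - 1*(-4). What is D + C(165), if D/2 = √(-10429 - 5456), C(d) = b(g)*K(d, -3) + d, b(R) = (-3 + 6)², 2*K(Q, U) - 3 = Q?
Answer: 921 + 6*I*√1765 ≈ 921.0 + 252.07*I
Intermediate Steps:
K(Q, U) = 3/2 + Q/2
g = 5 (g = 1 + 4 = 5)
b(R) = 9 (b(R) = 3² = 9)
C(d) = 27/2 + 11*d/2 (C(d) = 9*(3/2 + d/2) + d = (27/2 + 9*d/2) + d = 27/2 + 11*d/2)
D = 6*I*√1765 (D = 2*√(-10429 - 5456) = 2*√(-15885) = 2*(3*I*√1765) = 6*I*√1765 ≈ 252.07*I)
D + C(165) = 6*I*√1765 + (27/2 + (11/2)*165) = 6*I*√1765 + (27/2 + 1815/2) = 6*I*√1765 + 921 = 921 + 6*I*√1765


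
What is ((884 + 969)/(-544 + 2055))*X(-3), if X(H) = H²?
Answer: 16677/1511 ≈ 11.037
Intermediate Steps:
((884 + 969)/(-544 + 2055))*X(-3) = ((884 + 969)/(-544 + 2055))*(-3)² = (1853/1511)*9 = 16677/1511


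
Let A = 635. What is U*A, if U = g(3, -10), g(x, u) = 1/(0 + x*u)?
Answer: -127/6 ≈ -21.167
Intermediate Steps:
g(x, u) = 1/(u*x) (g(x, u) = 1/(0 + u*x) = 1/(u*x))
U = -1/30 (U = 1/(-10*3) = -⅒*⅓ = -1/30 ≈ -0.033333)
U*A = -1/30*635 = -127/6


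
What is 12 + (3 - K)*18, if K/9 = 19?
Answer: -3012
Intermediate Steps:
K = 171 (K = 9*19 = 171)
12 + (3 - K)*18 = 12 + (3 - 1*171)*18 = 12 + (3 - 171)*18 = 12 - 168*18 = 12 - 3024 = -3012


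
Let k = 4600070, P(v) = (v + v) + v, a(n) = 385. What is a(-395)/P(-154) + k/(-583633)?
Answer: -30518585/3501798 ≈ -8.7151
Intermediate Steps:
P(v) = 3*v (P(v) = 2*v + v = 3*v)
a(-395)/P(-154) + k/(-583633) = 385/((3*(-154))) + 4600070/(-583633) = 385/(-462) + 4600070*(-1/583633) = 385*(-1/462) - 4600070/583633 = -5/6 - 4600070/583633 = -30518585/3501798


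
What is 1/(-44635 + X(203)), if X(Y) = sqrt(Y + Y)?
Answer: -44635/1992282819 - sqrt(406)/1992282819 ≈ -2.2414e-5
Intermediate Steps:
X(Y) = sqrt(2)*sqrt(Y) (X(Y) = sqrt(2*Y) = sqrt(2)*sqrt(Y))
1/(-44635 + X(203)) = 1/(-44635 + sqrt(2)*sqrt(203)) = 1/(-44635 + sqrt(406))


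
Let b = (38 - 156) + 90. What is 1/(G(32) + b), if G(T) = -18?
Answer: -1/46 ≈ -0.021739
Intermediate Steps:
b = -28 (b = -118 + 90 = -28)
1/(G(32) + b) = 1/(-18 - 28) = 1/(-46) = -1/46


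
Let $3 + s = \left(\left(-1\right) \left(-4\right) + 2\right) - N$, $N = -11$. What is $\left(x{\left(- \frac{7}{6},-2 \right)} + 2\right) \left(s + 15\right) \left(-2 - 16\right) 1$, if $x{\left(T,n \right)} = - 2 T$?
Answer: $-2262$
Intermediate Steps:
$s = 14$ ($s = -3 + \left(\left(\left(-1\right) \left(-4\right) + 2\right) - -11\right) = -3 + \left(\left(4 + 2\right) + 11\right) = -3 + \left(6 + 11\right) = -3 + 17 = 14$)
$\left(x{\left(- \frac{7}{6},-2 \right)} + 2\right) \left(s + 15\right) \left(-2 - 16\right) 1 = \left(- 2 \left(- \frac{7}{6}\right) + 2\right) \left(14 + 15\right) \left(-2 - 16\right) 1 = \left(- 2 \left(\left(-7\right) \frac{1}{6}\right) + 2\right) 29 \left(-18\right) 1 = \left(\left(-2\right) \left(- \frac{7}{6}\right) + 2\right) \left(\left(-522\right) 1\right) = \left(\frac{7}{3} + 2\right) \left(-522\right) = \frac{13}{3} \left(-522\right) = -2262$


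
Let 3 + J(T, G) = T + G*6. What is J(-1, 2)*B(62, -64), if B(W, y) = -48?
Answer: -384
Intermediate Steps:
J(T, G) = -3 + T + 6*G (J(T, G) = -3 + (T + G*6) = -3 + (T + 6*G) = -3 + T + 6*G)
J(-1, 2)*B(62, -64) = (-3 - 1 + 6*2)*(-48) = (-3 - 1 + 12)*(-48) = 8*(-48) = -384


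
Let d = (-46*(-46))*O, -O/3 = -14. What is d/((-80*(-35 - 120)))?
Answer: 11109/1550 ≈ 7.1671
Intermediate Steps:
O = 42 (O = -3*(-14) = 42)
d = 88872 (d = -46*(-46)*42 = 2116*42 = 88872)
d/((-80*(-35 - 120))) = 88872/((-80*(-35 - 120))) = 88872/((-80*(-155))) = 88872/12400 = 88872*(1/12400) = 11109/1550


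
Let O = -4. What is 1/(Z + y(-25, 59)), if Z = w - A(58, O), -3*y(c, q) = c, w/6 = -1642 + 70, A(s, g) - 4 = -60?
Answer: -3/28103 ≈ -0.00010675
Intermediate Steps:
A(s, g) = -56 (A(s, g) = 4 - 60 = -56)
w = -9432 (w = 6*(-1642 + 70) = 6*(-1572) = -9432)
y(c, q) = -c/3
Z = -9376 (Z = -9432 - 1*(-56) = -9432 + 56 = -9376)
1/(Z + y(-25, 59)) = 1/(-9376 - ⅓*(-25)) = 1/(-9376 + 25/3) = 1/(-28103/3) = -3/28103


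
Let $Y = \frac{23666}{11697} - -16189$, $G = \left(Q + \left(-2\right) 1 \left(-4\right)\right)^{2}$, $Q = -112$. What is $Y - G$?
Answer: $\frac{62871647}{11697} \approx 5375.0$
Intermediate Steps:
$G = 10816$ ($G = \left(-112 + \left(-2\right) 1 \left(-4\right)\right)^{2} = \left(-112 - -8\right)^{2} = \left(-112 + 8\right)^{2} = \left(-104\right)^{2} = 10816$)
$Y = \frac{189386399}{11697}$ ($Y = 23666 \cdot \frac{1}{11697} + 16189 = \frac{23666}{11697} + 16189 = \frac{189386399}{11697} \approx 16191.0$)
$Y - G = \frac{189386399}{11697} - 10816 = \frac{62871647}{11697}$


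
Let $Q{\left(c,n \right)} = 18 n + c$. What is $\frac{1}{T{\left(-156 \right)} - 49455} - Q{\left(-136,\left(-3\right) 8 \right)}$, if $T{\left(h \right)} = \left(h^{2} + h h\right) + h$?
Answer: $\frac{533351}{939} \approx 568.0$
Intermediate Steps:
$Q{\left(c,n \right)} = c + 18 n$
$T{\left(h \right)} = h + 2 h^{2}$ ($T{\left(h \right)} = \left(h^{2} + h^{2}\right) + h = 2 h^{2} + h = h + 2 h^{2}$)
$\frac{1}{T{\left(-156 \right)} - 49455} - Q{\left(-136,\left(-3\right) 8 \right)} = \frac{1}{- 156 \left(1 + 2 \left(-156\right)\right) - 49455} - \left(-136 + 18 \left(\left(-3\right) 8\right)\right) = \frac{1}{- 156 \left(1 - 312\right) - 49455} - \left(-136 + 18 \left(-24\right)\right) = \frac{1}{\left(-156\right) \left(-311\right) - 49455} - \left(-136 - 432\right) = \frac{1}{48516 - 49455} - -568 = \frac{1}{-939} + 568 = - \frac{1}{939} + 568 = \frac{533351}{939}$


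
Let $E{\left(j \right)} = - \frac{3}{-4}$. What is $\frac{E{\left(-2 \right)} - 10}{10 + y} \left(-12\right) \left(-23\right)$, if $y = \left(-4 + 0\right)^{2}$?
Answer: $- \frac{2553}{26} \approx -98.192$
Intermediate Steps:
$y = 16$ ($y = \left(-4\right)^{2} = 16$)
$E{\left(j \right)} = \frac{3}{4}$ ($E{\left(j \right)} = \left(-3\right) \left(- \frac{1}{4}\right) = \frac{3}{4}$)
$\frac{E{\left(-2 \right)} - 10}{10 + y} \left(-12\right) \left(-23\right) = \frac{\frac{3}{4} - 10}{10 + 16} \left(-12\right) \left(-23\right) = - \frac{37}{4 \cdot 26} \left(-12\right) \left(-23\right) = \left(- \frac{37}{4}\right) \frac{1}{26} \left(-12\right) \left(-23\right) = \left(- \frac{37}{104}\right) \left(-12\right) \left(-23\right) = \frac{111}{26} \left(-23\right) = - \frac{2553}{26}$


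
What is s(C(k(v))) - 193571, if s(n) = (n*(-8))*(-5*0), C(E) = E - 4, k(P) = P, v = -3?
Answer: -193571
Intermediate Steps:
C(E) = -4 + E
s(n) = 0 (s(n) = -8*n*0 = 0)
s(C(k(v))) - 193571 = 0 - 193571 = -193571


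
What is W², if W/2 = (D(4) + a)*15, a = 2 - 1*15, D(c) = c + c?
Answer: 22500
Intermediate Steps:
D(c) = 2*c
a = -13 (a = 2 - 15 = -13)
W = -150 (W = 2*((2*4 - 13)*15) = 2*((8 - 13)*15) = 2*(-5*15) = 2*(-75) = -150)
W² = (-150)² = 22500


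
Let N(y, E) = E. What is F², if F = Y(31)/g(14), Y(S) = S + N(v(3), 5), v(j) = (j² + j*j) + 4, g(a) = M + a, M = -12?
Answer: 324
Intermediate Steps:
g(a) = -12 + a
v(j) = 4 + 2*j² (v(j) = (j² + j²) + 4 = 2*j² + 4 = 4 + 2*j²)
Y(S) = 5 + S (Y(S) = S + 5 = 5 + S)
F = 18 (F = (5 + 31)/(-12 + 14) = 36/2 = 36*(½) = 18)
F² = 18² = 324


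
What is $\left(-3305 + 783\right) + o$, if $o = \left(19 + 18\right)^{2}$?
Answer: $-1153$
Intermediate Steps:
$o = 1369$ ($o = 37^{2} = 1369$)
$\left(-3305 + 783\right) + o = \left(-3305 + 783\right) + 1369 = -2522 + 1369 = -1153$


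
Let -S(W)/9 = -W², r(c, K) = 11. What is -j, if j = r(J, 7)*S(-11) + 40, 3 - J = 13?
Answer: -12019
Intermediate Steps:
J = -10 (J = 3 - 1*13 = 3 - 13 = -10)
S(W) = 9*W² (S(W) = -(-9)*W² = 9*W²)
j = 12019 (j = 11*(9*(-11)²) + 40 = 11*(9*121) + 40 = 11*1089 + 40 = 11979 + 40 = 12019)
-j = -1*12019 = -12019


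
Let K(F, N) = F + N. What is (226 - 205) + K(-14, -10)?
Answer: -3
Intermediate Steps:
(226 - 205) + K(-14, -10) = (226 - 205) + (-14 - 10) = 21 - 24 = -3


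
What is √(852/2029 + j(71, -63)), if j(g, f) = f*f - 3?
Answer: √16329120114/2029 ≈ 62.979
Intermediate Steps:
j(g, f) = -3 + f² (j(g, f) = f² - 3 = -3 + f²)
√(852/2029 + j(71, -63)) = √(852/2029 + (-3 + (-63)²)) = √(852*(1/2029) + (-3 + 3969)) = √(852/2029 + 3966) = √(8047866/2029) = √16329120114/2029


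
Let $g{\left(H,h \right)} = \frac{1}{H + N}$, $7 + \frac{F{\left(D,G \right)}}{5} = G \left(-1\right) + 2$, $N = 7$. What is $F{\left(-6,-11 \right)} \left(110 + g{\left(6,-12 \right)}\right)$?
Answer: $\frac{42930}{13} \approx 3302.3$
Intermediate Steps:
$F{\left(D,G \right)} = -25 - 5 G$ ($F{\left(D,G \right)} = -35 + 5 \left(G \left(-1\right) + 2\right) = -35 + 5 \left(- G + 2\right) = -35 + 5 \left(2 - G\right) = -35 - \left(-10 + 5 G\right) = -25 - 5 G$)
$g{\left(H,h \right)} = \frac{1}{7 + H}$ ($g{\left(H,h \right)} = \frac{1}{H + 7} = \frac{1}{7 + H}$)
$F{\left(-6,-11 \right)} \left(110 + g{\left(6,-12 \right)}\right) = \left(-25 - -55\right) \left(110 + \frac{1}{7 + 6}\right) = \left(-25 + 55\right) \left(110 + \frac{1}{13}\right) = 30 \left(110 + \frac{1}{13}\right) = 30 \cdot \frac{1431}{13} = \frac{42930}{13}$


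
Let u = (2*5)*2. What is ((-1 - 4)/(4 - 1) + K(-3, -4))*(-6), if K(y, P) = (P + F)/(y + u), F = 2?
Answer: 182/17 ≈ 10.706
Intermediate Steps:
u = 20 (u = 10*2 = 20)
K(y, P) = (2 + P)/(20 + y) (K(y, P) = (P + 2)/(y + 20) = (2 + P)/(20 + y))
((-1 - 4)/(4 - 1) + K(-3, -4))*(-6) = ((-1 - 4)/(4 - 1) + (2 - 4)/(20 - 3))*(-6) = (-5/3 - 2/17)*(-6) = -91/51*(-6) = 182/17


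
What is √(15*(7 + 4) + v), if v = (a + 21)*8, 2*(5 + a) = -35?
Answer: 3*√17 ≈ 12.369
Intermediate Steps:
a = -45/2 (a = -5 + (½)*(-35) = -5 - 35/2 = -45/2 ≈ -22.500)
v = -12 (v = (-45/2 + 21)*8 = -3/2*8 = -12)
√(15*(7 + 4) + v) = √(15*(7 + 4) - 12) = √(15*11 - 12) = √(165 - 12) = √153 = 3*√17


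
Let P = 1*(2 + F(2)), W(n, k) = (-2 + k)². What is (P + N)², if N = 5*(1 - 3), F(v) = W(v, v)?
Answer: 64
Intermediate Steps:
F(v) = (-2 + v)²
P = 2 (P = 1*(2 + (-2 + 2)²) = 1*(2 + 0²) = 1*(2 + 0) = 1*2 = 2)
N = -10 (N = 5*(-2) = -10)
(P + N)² = (2 - 10)² = (-8)² = 64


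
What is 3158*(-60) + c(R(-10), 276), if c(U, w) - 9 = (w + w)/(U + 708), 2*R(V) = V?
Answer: -133197561/703 ≈ -1.8947e+5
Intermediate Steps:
R(V) = V/2
c(U, w) = 9 + 2*w/(708 + U) (c(U, w) = 9 + (w + w)/(U + 708) = 9 + (2*w)/(708 + U) = 9 + 2*w/(708 + U))
3158*(-60) + c(R(-10), 276) = 3158*(-60) + (6372 + 2*276 + 9*((½)*(-10)))/(708 + (½)*(-10)) = -189480 + (6372 + 552 + 9*(-5))/(708 - 5) = -189480 + (6372 + 552 - 45)/703 = -189480 + (1/703)*6879 = -189480 + 6879/703 = -133197561/703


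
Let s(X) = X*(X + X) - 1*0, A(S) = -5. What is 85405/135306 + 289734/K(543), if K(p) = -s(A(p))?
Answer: -19599239177/3382650 ≈ -5794.0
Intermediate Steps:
s(X) = 2*X**2 (s(X) = X*(2*X) + 0 = 2*X**2 + 0 = 2*X**2)
K(p) = -50 (K(p) = -2*(-5)**2 = -2*25 = -1*50 = -50)
85405/135306 + 289734/K(543) = 85405/135306 + 289734/(-50) = 85405*(1/135306) + 289734*(-1/50) = 85405/135306 - 144867/25 = -19599239177/3382650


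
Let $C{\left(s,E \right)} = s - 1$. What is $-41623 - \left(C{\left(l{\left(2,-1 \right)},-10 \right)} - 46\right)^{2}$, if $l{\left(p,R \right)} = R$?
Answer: $-43927$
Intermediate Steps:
$C{\left(s,E \right)} = -1 + s$
$-41623 - \left(C{\left(l{\left(2,-1 \right)},-10 \right)} - 46\right)^{2} = -41623 - \left(\left(-1 - 1\right) - 46\right)^{2} = -41623 - \left(-2 - 46\right)^{2} = -41623 - \left(-48\right)^{2} = -41623 - 2304 = -43927$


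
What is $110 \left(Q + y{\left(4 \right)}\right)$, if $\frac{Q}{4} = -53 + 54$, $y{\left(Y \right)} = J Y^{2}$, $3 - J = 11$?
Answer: $-13640$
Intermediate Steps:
$J = -8$ ($J = 3 - 11 = -8$)
$y{\left(Y \right)} = - 8 Y^{2}$
$Q = 4$ ($Q = 4 \left(-53 + 54\right) = 4 \cdot 1 = 4$)
$110 \left(Q + y{\left(4 \right)}\right) = 110 \left(4 - 8 \cdot 4^{2}\right) = 110 \left(4 - 128\right) = 110 \left(-124\right) = -13640$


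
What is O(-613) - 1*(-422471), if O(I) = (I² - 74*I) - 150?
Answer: 843452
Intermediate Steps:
O(I) = -150 + I² - 74*I
O(-613) - 1*(-422471) = (-150 + (-613)² - 74*(-613)) - 1*(-422471) = (-150 + 375769 + 45362) + 422471 = 420981 + 422471 = 843452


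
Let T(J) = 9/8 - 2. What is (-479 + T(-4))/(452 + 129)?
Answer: -3839/4648 ≈ -0.82595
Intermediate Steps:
T(J) = -7/8 (T(J) = 9*(1/8) - 2 = 9/8 - 2 = -7/8)
(-479 + T(-4))/(452 + 129) = (-479 - 7/8)/(452 + 129) = -3839/8/581 = -3839/8*1/581 = -3839/4648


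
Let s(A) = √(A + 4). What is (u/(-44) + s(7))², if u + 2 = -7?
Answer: 21377/1936 + 9*√11/22 ≈ 12.399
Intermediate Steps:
u = -9 (u = -2 - 7 = -9)
s(A) = √(4 + A)
(u/(-44) + s(7))² = (-9/(-44) + √(4 + 7))² = (-9*(-1/44) + √11)² = (9/44 + √11)²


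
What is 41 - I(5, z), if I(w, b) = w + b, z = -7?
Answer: 43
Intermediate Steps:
I(w, b) = b + w
41 - I(5, z) = 41 - (-7 + 5) = 41 - 1*(-2) = 41 + 2 = 43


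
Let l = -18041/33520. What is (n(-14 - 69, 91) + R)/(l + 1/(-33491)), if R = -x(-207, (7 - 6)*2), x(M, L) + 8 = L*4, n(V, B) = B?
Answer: -102158267120/604244651 ≈ -169.07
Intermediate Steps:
x(M, L) = -8 + 4*L (x(M, L) = -8 + L*4 = -8 + 4*L)
l = -18041/33520 (l = -18041*1/33520 = -18041/33520 ≈ -0.53822)
R = 0 (R = -(-8 + 4*((7 - 6)*2)) = -(-8 + 4*(1*2)) = -(-8 + 4*2) = -(-8 + 8) = -1*0 = 0)
(n(-14 - 69, 91) + R)/(l + 1/(-33491)) = (91 + 0)/(-18041/33520 + 1/(-33491)) = 91/(-18041/33520 - 1/33491) = 91/(-604244651/1122618320) = 91*(-1122618320/604244651) = -102158267120/604244651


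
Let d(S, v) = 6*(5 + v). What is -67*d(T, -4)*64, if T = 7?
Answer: -25728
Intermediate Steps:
d(S, v) = 30 + 6*v
-67*d(T, -4)*64 = -67*(30 + 6*(-4))*64 = -67*(30 - 24)*64 = -67*6*64 = -402*64 = -25728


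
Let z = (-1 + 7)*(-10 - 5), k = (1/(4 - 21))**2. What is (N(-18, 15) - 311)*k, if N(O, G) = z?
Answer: -401/289 ≈ -1.3875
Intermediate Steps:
k = 1/289 (k = (1/(-17))**2 = (-1/17)**2 = 1/289 ≈ 0.0034602)
z = -90 (z = 6*(-15) = -90)
N(O, G) = -90
(N(-18, 15) - 311)*k = (-90 - 311)*(1/289) = -401*1/289 = -401/289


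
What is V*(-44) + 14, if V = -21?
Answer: 938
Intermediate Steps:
V*(-44) + 14 = -21*(-44) + 14 = 924 + 14 = 938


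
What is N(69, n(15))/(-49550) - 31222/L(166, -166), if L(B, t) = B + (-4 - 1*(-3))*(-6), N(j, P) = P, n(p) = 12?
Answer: -386763041/2130650 ≈ -181.52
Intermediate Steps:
L(B, t) = 6 + B (L(B, t) = B + (-4 + 3)*(-6) = B - 1*(-6) = B + 6 = 6 + B)
N(69, n(15))/(-49550) - 31222/L(166, -166) = 12/(-49550) - 31222/(6 + 166) = 12*(-1/49550) - 31222/172 = -6/24775 - 31222*1/172 = -6/24775 - 15611/86 = -386763041/2130650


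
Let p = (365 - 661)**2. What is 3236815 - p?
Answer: 3149199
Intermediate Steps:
p = 87616 (p = (-296)**2 = 87616)
3236815 - p = 3236815 - 1*87616 = 3236815 - 87616 = 3149199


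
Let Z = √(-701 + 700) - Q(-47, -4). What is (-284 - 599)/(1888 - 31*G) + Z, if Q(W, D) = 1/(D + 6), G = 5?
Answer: -3499/3466 + I ≈ -1.0095 + 1.0*I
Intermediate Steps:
Q(W, D) = 1/(6 + D)
Z = -½ + I (Z = √(-701 + 700) - 1/(6 - 4) = √(-1) - 1/2 = I - 1*½ = I - ½ = -½ + I ≈ -0.5 + 1.0*I)
(-284 - 599)/(1888 - 31*G) + Z = (-284 - 599)/(1888 - 31*5) + (-½ + I) = -883/(1888 - 155) + (-½ + I) = -883/1733 + (-½ + I) = -3499/3466 + I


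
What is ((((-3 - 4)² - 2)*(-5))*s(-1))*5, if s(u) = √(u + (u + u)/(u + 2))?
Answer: -1175*I*√3 ≈ -2035.2*I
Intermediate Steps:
s(u) = √(u + 2*u/(2 + u)) (s(u) = √(u + (2*u)/(2 + u)) = √(u + 2*u/(2 + u)))
((((-3 - 4)² - 2)*(-5))*s(-1))*5 = ((((-3 - 4)² - 2)*(-5))*√(-(4 - 1)/(2 - 1)))*5 = ((((-7)² - 2)*(-5))*√(-1*3/1))*5 = (((49 - 2)*(-5))*√(-1*1*3))*5 = ((47*(-5))*√(-3))*5 = -235*I*√3*5 = -1175*I*√3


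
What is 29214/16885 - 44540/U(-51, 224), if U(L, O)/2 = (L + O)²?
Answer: 498316856/505351165 ≈ 0.98608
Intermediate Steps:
U(L, O) = 2*(L + O)²
29214/16885 - 44540/U(-51, 224) = 29214/16885 - 44540*1/(2*(-51 + 224)²) = 29214*(1/16885) - 44540/(2*173²) = 29214/16885 - 44540/(2*29929) = 29214/16885 - 44540/59858 = 29214/16885 - 44540*1/59858 = 29214/16885 - 22270/29929 = 498316856/505351165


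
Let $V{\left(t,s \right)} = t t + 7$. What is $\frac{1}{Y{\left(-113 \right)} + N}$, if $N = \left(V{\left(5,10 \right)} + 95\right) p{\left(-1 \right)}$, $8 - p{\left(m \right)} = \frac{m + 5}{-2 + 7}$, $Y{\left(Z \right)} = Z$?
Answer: $\frac{5}{4007} \approx 0.0012478$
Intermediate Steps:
$V{\left(t,s \right)} = 7 + t^{2}$ ($V{\left(t,s \right)} = t^{2} + 7 = 7 + t^{2}$)
$p{\left(m \right)} = 7 - \frac{m}{5}$ ($p{\left(m \right)} = 8 - \frac{m + 5}{-2 + 7} = 8 - \frac{5 + m}{5} = 8 - \left(5 + m\right) \frac{1}{5} = 8 - \left(1 + \frac{m}{5}\right) = 7 - \frac{m}{5}$)
$N = \frac{4572}{5}$ ($N = \left(\left(7 + 5^{2}\right) + 95\right) \left(7 - - \frac{1}{5}\right) = \left(\left(7 + 25\right) + 95\right) \left(7 + \frac{1}{5}\right) = \left(32 + 95\right) \frac{36}{5} = 127 \cdot \frac{36}{5} = \frac{4572}{5} \approx 914.4$)
$\frac{1}{Y{\left(-113 \right)} + N} = \frac{1}{-113 + \frac{4572}{5}} = \frac{1}{\frac{4007}{5}} = \frac{5}{4007}$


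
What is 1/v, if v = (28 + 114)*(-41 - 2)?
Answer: -1/6106 ≈ -0.00016377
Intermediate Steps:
v = -6106 (v = 142*(-43) = -6106)
1/v = 1/(-6106) = -1/6106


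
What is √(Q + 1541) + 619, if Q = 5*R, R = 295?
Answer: 619 + 2*√754 ≈ 673.92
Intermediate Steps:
Q = 1475 (Q = 5*295 = 1475)
√(Q + 1541) + 619 = √(1475 + 1541) + 619 = √3016 + 619 = 2*√754 + 619 = 619 + 2*√754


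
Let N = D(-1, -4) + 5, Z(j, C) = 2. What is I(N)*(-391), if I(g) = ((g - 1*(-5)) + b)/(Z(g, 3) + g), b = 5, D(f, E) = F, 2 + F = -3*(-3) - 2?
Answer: -1955/3 ≈ -651.67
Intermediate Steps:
F = 5 (F = -2 + (-3*(-3) - 2) = -2 + (9 - 2) = -2 + 7 = 5)
D(f, E) = 5
N = 10 (N = 5 + 5 = 10)
I(g) = (10 + g)/(2 + g) (I(g) = ((g - 1*(-5)) + 5)/(2 + g) = ((g + 5) + 5)/(2 + g) = ((5 + g) + 5)/(2 + g) = (10 + g)/(2 + g))
I(N)*(-391) = ((10 + 10)/(2 + 10))*(-391) = (20/12)*(-391) = ((1/12)*20)*(-391) = (5/3)*(-391) = -1955/3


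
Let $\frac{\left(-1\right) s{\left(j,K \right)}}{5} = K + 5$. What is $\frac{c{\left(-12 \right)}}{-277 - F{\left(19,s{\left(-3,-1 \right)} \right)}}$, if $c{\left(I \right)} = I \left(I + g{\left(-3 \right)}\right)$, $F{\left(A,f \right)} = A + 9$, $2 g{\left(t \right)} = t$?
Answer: $- \frac{162}{305} \approx -0.53115$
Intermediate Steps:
$g{\left(t \right)} = \frac{t}{2}$
$s{\left(j,K \right)} = -25 - 5 K$ ($s{\left(j,K \right)} = - 5 \left(K + 5\right) = - 5 \left(5 + K\right) = -25 - 5 K$)
$F{\left(A,f \right)} = 9 + A$
$c{\left(I \right)} = I \left(- \frac{3}{2} + I\right)$ ($c{\left(I \right)} = I \left(I + \frac{1}{2} \left(-3\right)\right) = I \left(I - \frac{3}{2}\right) = I \left(- \frac{3}{2} + I\right)$)
$\frac{c{\left(-12 \right)}}{-277 - F{\left(19,s{\left(-3,-1 \right)} \right)}} = \frac{\frac{1}{2} \left(-12\right) \left(-3 + 2 \left(-12\right)\right)}{-277 - \left(9 + 19\right)} = \frac{\frac{1}{2} \left(-12\right) \left(-3 - 24\right)}{-277 - 28} = \frac{\frac{1}{2} \left(-12\right) \left(-27\right)}{-277 - 28} = \frac{162}{-305} = 162 \left(- \frac{1}{305}\right) = - \frac{162}{305}$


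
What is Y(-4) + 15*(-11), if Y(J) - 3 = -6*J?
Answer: -138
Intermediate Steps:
Y(J) = 3 - 6*J
Y(-4) + 15*(-11) = (3 - 6*(-4)) + 15*(-11) = (3 + 24) - 165 = 27 - 165 = -138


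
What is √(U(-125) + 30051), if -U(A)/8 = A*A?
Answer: I*√94949 ≈ 308.14*I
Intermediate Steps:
U(A) = -8*A² (U(A) = -8*A*A = -8*A²)
√(U(-125) + 30051) = √(-8*(-125)² + 30051) = √(-8*15625 + 30051) = √(-125000 + 30051) = √(-94949) = I*√94949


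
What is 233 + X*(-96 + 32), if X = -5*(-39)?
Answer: -12247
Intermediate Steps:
X = 195
233 + X*(-96 + 32) = 233 + 195*(-96 + 32) = 233 + 195*(-64) = 233 - 12480 = -12247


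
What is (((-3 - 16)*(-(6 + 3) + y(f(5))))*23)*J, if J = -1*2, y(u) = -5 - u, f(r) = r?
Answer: -16606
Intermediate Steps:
J = -2
(((-3 - 16)*(-(6 + 3) + y(f(5))))*23)*J = (((-3 - 16)*(-(6 + 3) + (-5 - 1*5)))*23)*(-2) = (-19*(-1*9 + (-5 - 5))*23)*(-2) = (-19*(-9 - 10)*23)*(-2) = (-19*(-19)*23)*(-2) = (361*23)*(-2) = 8303*(-2) = -16606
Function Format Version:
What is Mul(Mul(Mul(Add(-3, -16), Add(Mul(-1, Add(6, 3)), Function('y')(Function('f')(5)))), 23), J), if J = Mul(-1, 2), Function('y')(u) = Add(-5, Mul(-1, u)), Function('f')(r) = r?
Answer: -16606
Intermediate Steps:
J = -2
Mul(Mul(Mul(Add(-3, -16), Add(Mul(-1, Add(6, 3)), Function('y')(Function('f')(5)))), 23), J) = Mul(Mul(Mul(Add(-3, -16), Add(Mul(-1, Add(6, 3)), Add(-5, Mul(-1, 5)))), 23), -2) = Mul(Mul(Mul(-19, Add(Mul(-1, 9), Add(-5, -5))), 23), -2) = Mul(Mul(Mul(-19, Add(-9, -10)), 23), -2) = Mul(Mul(Mul(-19, -19), 23), -2) = Mul(Mul(361, 23), -2) = Mul(8303, -2) = -16606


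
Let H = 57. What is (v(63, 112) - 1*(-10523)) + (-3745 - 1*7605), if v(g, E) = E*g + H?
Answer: 6286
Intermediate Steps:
v(g, E) = 57 + E*g (v(g, E) = E*g + 57 = 57 + E*g)
(v(63, 112) - 1*(-10523)) + (-3745 - 1*7605) = ((57 + 112*63) - 1*(-10523)) + (-3745 - 1*7605) = ((57 + 7056) + 10523) + (-3745 - 7605) = (7113 + 10523) - 11350 = 17636 - 11350 = 6286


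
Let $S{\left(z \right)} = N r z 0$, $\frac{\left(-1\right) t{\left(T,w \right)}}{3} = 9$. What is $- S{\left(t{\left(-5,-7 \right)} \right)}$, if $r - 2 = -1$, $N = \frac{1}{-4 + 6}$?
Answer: $0$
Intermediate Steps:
$N = \frac{1}{2} \approx 0.5$
$r = 1$ ($r = 2 - 1 = 1$)
$t{\left(T,w \right)} = -27$ ($t{\left(T,w \right)} = \left(-3\right) 9 = -27$)
$S{\left(z \right)} = 0$ ($S{\left(z \right)} = \frac{1}{2} \cdot 1 z 0 = \frac{1}{2} \cdot 0 = 0$)
$- S{\left(t{\left(-5,-7 \right)} \right)} = \left(-1\right) 0 = 0$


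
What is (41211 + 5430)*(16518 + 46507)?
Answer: 2939549025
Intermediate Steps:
(41211 + 5430)*(16518 + 46507) = 46641*63025 = 2939549025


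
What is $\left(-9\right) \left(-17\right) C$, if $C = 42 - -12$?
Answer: $8262$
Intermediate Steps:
$C = 54$ ($C = 42 + 12 = 54$)
$\left(-9\right) \left(-17\right) C = \left(-9\right) \left(-17\right) 54 = 153 \cdot 54 = 8262$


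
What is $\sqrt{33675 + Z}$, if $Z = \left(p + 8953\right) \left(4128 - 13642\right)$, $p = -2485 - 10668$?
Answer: $5 \sqrt{1599699} \approx 6324.0$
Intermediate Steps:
$p = -13153$
$Z = 39958800$ ($Z = \left(-13153 + 8953\right) \left(4128 - 13642\right) = \left(-4200\right) \left(-9514\right) = 39958800$)
$\sqrt{33675 + Z} = \sqrt{33675 + 39958800} = \sqrt{39992475} = 5 \sqrt{1599699}$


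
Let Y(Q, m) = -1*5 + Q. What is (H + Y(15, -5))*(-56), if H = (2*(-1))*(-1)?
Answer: -672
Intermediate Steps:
H = 2 (H = -2*(-1) = 2)
Y(Q, m) = -5 + Q
(H + Y(15, -5))*(-56) = (2 + (-5 + 15))*(-56) = (2 + 10)*(-56) = 12*(-56) = -672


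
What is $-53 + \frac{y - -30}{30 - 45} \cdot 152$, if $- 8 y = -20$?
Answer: $- \frac{1147}{3} \approx -382.33$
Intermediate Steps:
$y = \frac{5}{2}$ ($y = \left(- \frac{1}{8}\right) \left(-20\right) = \frac{5}{2} \approx 2.5$)
$-53 + \frac{y - -30}{30 - 45} \cdot 152 = -53 + \frac{\frac{5}{2} - -30}{30 - 45} \cdot 152 = -53 + \frac{\frac{5}{2} + 30}{-15} \cdot 152 = -53 + \frac{65}{2} \left(- \frac{1}{15}\right) 152 = -53 - \frac{988}{3} = - \frac{1147}{3}$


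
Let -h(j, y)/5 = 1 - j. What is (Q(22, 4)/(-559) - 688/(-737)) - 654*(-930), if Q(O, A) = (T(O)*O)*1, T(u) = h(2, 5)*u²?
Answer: 250537446972/411983 ≈ 6.0813e+5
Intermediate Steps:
h(j, y) = -5 + 5*j (h(j, y) = -5*(1 - j) = -5 + 5*j)
T(u) = 5*u² (T(u) = (-5 + 5*2)*u² = (-5 + 10)*u² = 5*u²)
Q(O, A) = 5*O³ (Q(O, A) = ((5*O²)*O)*1 = (5*O³)*1 = 5*O³)
(Q(22, 4)/(-559) - 688/(-737)) - 654*(-930) = ((5*22³)/(-559) - 688/(-737)) - 654*(-930) = ((5*10648)*(-1/559) - 688*(-1/737)) + 608220 = (53240*(-1/559) + 688/737) + 608220 = (-53240/559 + 688/737) + 608220 = -38853288/411983 + 608220 = 250537446972/411983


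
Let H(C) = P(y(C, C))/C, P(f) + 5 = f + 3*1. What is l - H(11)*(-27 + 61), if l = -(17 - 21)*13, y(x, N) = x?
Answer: 266/11 ≈ 24.182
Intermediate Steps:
P(f) = -2 + f (P(f) = -5 + (f + 3*1) = -5 + (f + 3) = -5 + (3 + f) = -2 + f)
H(C) = (-2 + C)/C
l = 52 (l = -(-4)*13 = -1*(-52) = 52)
l - H(11)*(-27 + 61) = 52 - (-2 + 11)/11*(-27 + 61) = 52 - (1/11)*9*34 = 52 - 9*34/11 = 52 - 1*306/11 = 52 - 306/11 = 266/11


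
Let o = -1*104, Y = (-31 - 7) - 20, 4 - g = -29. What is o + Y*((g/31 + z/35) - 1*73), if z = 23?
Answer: 4372706/1085 ≈ 4030.1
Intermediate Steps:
g = 33 (g = 4 - 1*(-29) = 4 + 29 = 33)
Y = -58 (Y = -38 - 20 = -58)
o = -104
o + Y*((g/31 + z/35) - 1*73) = -104 - 58*((33/31 + 23/35) - 1*73) = -104 - 58*((33*(1/31) + 23*(1/35)) - 73) = -104 - 58*((33/31 + 23/35) - 73) = -104 - 58*(1868/1085 - 73) = -104 - 58*(-77337/1085) = -104 + 4485546/1085 = 4372706/1085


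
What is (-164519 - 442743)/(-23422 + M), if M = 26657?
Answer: -607262/3235 ≈ -187.72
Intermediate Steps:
(-164519 - 442743)/(-23422 + M) = (-164519 - 442743)/(-23422 + 26657) = -607262/3235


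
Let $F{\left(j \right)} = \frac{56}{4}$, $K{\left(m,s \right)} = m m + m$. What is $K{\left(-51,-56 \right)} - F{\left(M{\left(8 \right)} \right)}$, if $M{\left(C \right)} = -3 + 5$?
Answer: $2536$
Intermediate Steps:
$M{\left(C \right)} = 2$
$K{\left(m,s \right)} = m + m^{2}$ ($K{\left(m,s \right)} = m^{2} + m = m + m^{2}$)
$F{\left(j \right)} = 14$ ($F{\left(j \right)} = 56 \cdot \frac{1}{4} = 14$)
$K{\left(-51,-56 \right)} - F{\left(M{\left(8 \right)} \right)} = - 51 \left(1 - 51\right) - 14 = \left(-51\right) \left(-50\right) - 14 = 2550 - 14 = 2536$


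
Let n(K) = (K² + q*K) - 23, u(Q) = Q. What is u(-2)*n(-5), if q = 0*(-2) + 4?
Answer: 36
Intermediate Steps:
q = 4 (q = 0 + 4 = 4)
n(K) = -23 + K² + 4*K (n(K) = (K² + 4*K) - 23 = -23 + K² + 4*K)
u(-2)*n(-5) = -2*(-23 + (-5)² + 4*(-5)) = -2*(-23 + 25 - 20) = -2*(-18) = 36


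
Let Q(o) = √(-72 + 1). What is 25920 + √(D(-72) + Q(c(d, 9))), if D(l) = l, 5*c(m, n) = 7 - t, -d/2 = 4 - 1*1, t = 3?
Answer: 25920 + √(-72 + I*√71) ≈ 25921.0 + 8.4997*I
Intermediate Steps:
d = -6 (d = -2*(4 - 1*1) = -2*(4 - 1) = -2*3 = -6)
c(m, n) = ⅘ (c(m, n) = (7 - 1*3)/5 = (7 - 3)/5 = (⅕)*4 = ⅘)
Q(o) = I*√71 (Q(o) = √(-71) = I*√71)
25920 + √(D(-72) + Q(c(d, 9))) = 25920 + √(-72 + I*√71)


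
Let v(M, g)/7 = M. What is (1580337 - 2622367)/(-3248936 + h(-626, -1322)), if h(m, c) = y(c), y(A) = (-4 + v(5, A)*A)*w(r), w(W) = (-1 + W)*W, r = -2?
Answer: 104203/352658 ≈ 0.29548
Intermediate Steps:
v(M, g) = 7*M
w(W) = W*(-1 + W)
y(A) = -24 + 210*A (y(A) = (-4 + (7*5)*A)*(-2*(-1 - 2)) = (-4 + 35*A)*(-2*(-3)) = (-4 + 35*A)*6 = -24 + 210*A)
h(m, c) = -24 + 210*c
(1580337 - 2622367)/(-3248936 + h(-626, -1322)) = (1580337 - 2622367)/(-3248936 + (-24 + 210*(-1322))) = -1042030/(-3248936 + (-24 - 277620)) = -1042030/(-3248936 - 277644) = -1042030/(-3526580) = -1042030*(-1/3526580) = 104203/352658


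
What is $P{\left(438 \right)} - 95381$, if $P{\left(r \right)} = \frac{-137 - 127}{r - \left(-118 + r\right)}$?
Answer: $- \frac{5627611}{59} \approx -95383.0$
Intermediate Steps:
$P{\left(r \right)} = - \frac{132}{59}$ ($P{\left(r \right)} = - \frac{264}{118} = \left(-264\right) \frac{1}{118} = - \frac{132}{59}$)
$P{\left(438 \right)} - 95381 = - \frac{132}{59} - 95381 = - \frac{5627611}{59}$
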